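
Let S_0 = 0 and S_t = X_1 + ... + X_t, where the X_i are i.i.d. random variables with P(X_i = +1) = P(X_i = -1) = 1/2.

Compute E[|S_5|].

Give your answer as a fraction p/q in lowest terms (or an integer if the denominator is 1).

Answer: 15/8

Derivation:
S_5 takes values m ≡ 1 (mod 2) with |m| ≤ 5; P(S_5=m) = C(5,(5+m)/2)/2^5.
Total paths: 2^5 = 32
Distribution: P(S=-5)=1/32, P(S=-3)=5/32, P(S=-1)=10/32, P(S=1)=10/32, P(S=3)=5/32, P(S=5)=1/32
E[|S_5|] = Σ_m |m|·P(S_5=m) = 60/32 = 15/8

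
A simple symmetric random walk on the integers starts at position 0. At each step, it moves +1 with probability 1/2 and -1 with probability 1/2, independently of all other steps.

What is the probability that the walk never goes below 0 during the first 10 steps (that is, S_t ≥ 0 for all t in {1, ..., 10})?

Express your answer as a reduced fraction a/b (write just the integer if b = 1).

Answer: 63/256

Derivation:
Let f(t,s) = #length-t paths at position s with S_1..S_t all ≥ 0.
f(t,s) = f(t-1,s-1) + f(t-1,s+1) for s ≥ 0; f(t,s) = 0 for s < 0.
t=0: f(0,0)=1
t=1: f(1,1)=1
t=2: f(2,0)=1 f(2,2)=1
t=3: f(3,1)=2 f(3,3)=1
t=4: f(4,0)=2 f(4,2)=3 f(4,4)=1
t=5: f(5,1)=5 f(5,3)=4 f(5,5)=1
t=6: f(6,0)=5 f(6,2)=9 f(6,4)=5 f(6,6)=1
t=7: f(7,1)=14 f(7,3)=14 f(7,5)=6 f(7,7)=1
t=8: f(8,0)=14 f(8,2)=28 f(8,4)=20 f(8,6)=7 f(8,8)=1
t=9: f(9,1)=42 f(9,3)=48 f(9,5)=27 f(9,7)=8 f(9,9)=1
t=10: f(10,0)=42 f(10,2)=90 f(10,4)=75 f(10,6)=35 f(10,8)=9 f(10,10)=1
Σ_s f(10,s) = 252
P = 252/1024 = 63/256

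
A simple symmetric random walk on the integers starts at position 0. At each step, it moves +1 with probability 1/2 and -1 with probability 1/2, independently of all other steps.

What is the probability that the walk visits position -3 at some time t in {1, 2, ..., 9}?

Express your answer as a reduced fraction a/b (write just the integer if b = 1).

Count via complement. Let g(t,s) = #length-t paths at position s with S_1..S_t all ≠ -3.
g(t,s) = g(t-1,s-1) + g(t-1,s+1) for s ≠ -3; g(t,-3) = 0.
t=0: g(0,0)=1
t=1: g(1,-1)=1 g(1,1)=1
t=2: g(2,-2)=1 g(2,0)=2 g(2,2)=1
t=3: g(3,-1)=3 g(3,1)=3 g(3,3)=1
t=4: g(4,-2)=3 g(4,0)=6 g(4,2)=4 g(4,4)=1
t=5: g(5,-1)=9 g(5,1)=10 g(5,3)=5 g(5,5)=1
t=6: g(6,-2)=9 g(6,0)=19 g(6,2)=15 g(6,4)=6 g(6,6)=1
t=7: g(7,-1)=28 g(7,1)=34 g(7,3)=21 g(7,5)=7 g(7,7)=1
t=8: g(8,-2)=28 g(8,0)=62 g(8,2)=55 g(8,4)=28 g(8,6)=8 g(8,8)=1
t=9: g(9,-1)=90 g(9,1)=117 g(9,3)=83 g(9,5)=36 g(9,7)=9 g(9,9)=1
Paths never hitting -3: Σ_s g(9,s) = 336
Paths hitting -3: 2^9 - 336 = 176
P = 176/512 = 11/32

Answer: 11/32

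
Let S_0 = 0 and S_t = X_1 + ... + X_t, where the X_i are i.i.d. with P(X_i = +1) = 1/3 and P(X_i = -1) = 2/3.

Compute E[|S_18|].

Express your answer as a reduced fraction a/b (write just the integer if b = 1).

Answer: 269079674/43046721

Derivation:
S_18 takes values m ≡ 0 (mod 2) with |m| ≤ 18; P(S_18=m) = C(18,(18+m)/2) · (1/3)^((18+m)/2) · (2/3)^((18-m)/2).
Distribution: P(S=-18)=262144/387420489, P(S=-16)=262144/43046721, P(S=-14)=1114112/43046721, P(S=-12)=8912896/129140163, P(S=-10)=5570560/43046721, P(S=-8)=7798784/43046721, P(S=-6)=25346048/129140163, P(S=-4)=7241728/43046721, P(S=-2)=4978688/43046721, P(S=0)=24893440/387420489, P(S=2)=1244672/43046721, P(S=4)=452608/43046721, P(S=6)=396032/129140163, P(S=8)=30464/43046721, P(S=10)=5440/43046721, P(S=12)=2176/129140163, P(S=14)=68/43046721, P(S=16)=4/43046721, P(S=18)=1/387420489
E[|S_18|] = Σ_m |m|·P(S_18=m) = 269079674/43046721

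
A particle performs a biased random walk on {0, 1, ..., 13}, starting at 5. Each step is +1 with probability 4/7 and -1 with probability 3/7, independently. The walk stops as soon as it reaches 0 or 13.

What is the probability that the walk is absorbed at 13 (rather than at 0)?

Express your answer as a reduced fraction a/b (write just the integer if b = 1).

Biased walk: p = 4/7, q = 3/7, r = q/p = 3/4
Gambler's ruin: P(hit 13 before 0 | start at 5) = (1 - r^a)/(1 - r^N)
r^5 = 243/1024; r^13 = 1594323/67108864
P = (1 - 243/1024) / (1 - 1594323/67108864) = 781/1024 / 65514541/67108864 = 51183616/65514541

Answer: 51183616/65514541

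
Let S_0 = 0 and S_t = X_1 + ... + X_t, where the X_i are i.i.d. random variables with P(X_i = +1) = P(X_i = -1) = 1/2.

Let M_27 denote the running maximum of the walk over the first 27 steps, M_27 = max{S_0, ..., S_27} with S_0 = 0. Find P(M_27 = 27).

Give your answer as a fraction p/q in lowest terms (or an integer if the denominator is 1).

Answer: 1/134217728

Derivation:
Let M_27 = max(S_0,...,S_27). Use the reflection principle: for j ≥ 1, #{paths with M_27 ≥ j} = #{S_27 ≥ j} + #{S_27 ≥ j+1}.
By reflection, #{M_27 ≥ 27} = #{S_27 ≥ 27} + #{S_27 ≥ 28} = 1 + 0 = 1.
#{M_27 ≥ 28} = #{S_27 ≥ 28} + #{S_27 ≥ 29} = 0 + 0 = 0.
#{M_27 = 27} = 1 - 0 = 1.
P(M_27 = 27) = 1/134217728 = 1/134217728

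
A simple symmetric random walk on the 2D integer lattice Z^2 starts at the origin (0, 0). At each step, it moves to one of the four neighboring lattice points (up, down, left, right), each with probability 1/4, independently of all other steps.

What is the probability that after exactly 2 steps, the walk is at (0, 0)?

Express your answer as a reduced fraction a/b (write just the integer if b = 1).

Let h be the number of horizontal steps (so 2-h are vertical). To end at (0,0) need (h+0)/2 right-steps and ((2-h)+0)/2 up-steps.
Sum over h with 0 ≤ h ≤ 2, h ≡ 0 (mod 2), 2-h ≡ 0 (mod 2):
h=0: C(2,0)·C(0,0)·C(2,1) = 1·1·2 = 2
h=2: C(2,2)·C(2,1)·C(0,0) = 1·2·1 = 2
Total favorable: 4
Total paths: 4^2 = 16
P = 4/16 = 1/4

Answer: 1/4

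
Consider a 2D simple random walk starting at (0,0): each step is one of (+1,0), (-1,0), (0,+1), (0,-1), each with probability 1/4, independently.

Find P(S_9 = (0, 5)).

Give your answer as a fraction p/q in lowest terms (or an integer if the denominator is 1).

Answer: 81/16384

Derivation:
Let h be the number of horizontal steps (so 9-h are vertical). To end at (0,5) need (h+0)/2 right-steps and ((9-h)+5)/2 up-steps.
Sum over h with 0 ≤ h ≤ 4, h ≡ 0 (mod 2), 9-h ≡ 1 (mod 2):
h=0: C(9,0)·C(0,0)·C(9,7) = 1·1·36 = 36
h=2: C(9,2)·C(2,1)·C(7,6) = 36·2·7 = 504
h=4: C(9,4)·C(4,2)·C(5,5) = 126·6·1 = 756
Total favorable: 1296
Total paths: 4^9 = 262144
P = 1296/262144 = 81/16384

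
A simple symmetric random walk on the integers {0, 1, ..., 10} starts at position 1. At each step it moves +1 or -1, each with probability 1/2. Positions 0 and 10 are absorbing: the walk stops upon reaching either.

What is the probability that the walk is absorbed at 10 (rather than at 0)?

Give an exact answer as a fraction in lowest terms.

Answer: 1/10

Derivation:
Symmetric walk (p = 1/2): the harmonic-function argument gives P(hit 10 before 0 | start at 1) = a/N.
P = 1/10 = 1/10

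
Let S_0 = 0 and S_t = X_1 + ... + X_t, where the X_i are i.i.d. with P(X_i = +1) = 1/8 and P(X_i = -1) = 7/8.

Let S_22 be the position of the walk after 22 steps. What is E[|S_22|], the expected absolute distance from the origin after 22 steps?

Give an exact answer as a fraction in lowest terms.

Answer: 76092876540446485269/4611686018427387904

Derivation:
S_22 takes values m ≡ 0 (mod 2) with |m| ≤ 22; P(S_22=m) = C(22,(22+m)/2) · (1/8)^((22+m)/2) · (7/8)^((22-m)/2).
Distribution: P(S=-22)=3909821048582988049/73786976294838206464, P(S=-20)=6144004504916124077/36893488147419103232, P(S=-18)=18432013514748372231/73786976294838206464, P(S=-16)=4388574646368660055/18446744073709551616, P(S=-14)=11911845468714934435/73786976294838206464, P(S=-12)=3063045977669554569/36893488147419103232, P(S=-10)=2479608648589639413/73786976294838206464, P(S=-8)=50604258134482437/4611686018427387904, P(S=-6)=108437696002462365/36893488147419103232, P(S=-4)=12048632889162485/18446744073709551616, P(S=-2)=4475206501688923/36893488147419103232, P(S=0)=174358694870997/9223372036854775808, P(S=2)=91330744932427/36893488147419103232, P(S=4)=5018172798485/18446744073709551616, P(S=6)=921705207885/36893488147419103232, P(S=8)=8778144837/4611686018427387904, P(S=10)=8778144837/73786976294838206464, P(S=12)=221297769/36893488147419103232, P(S=14)=17563315/73786976294838206464, P(S=16)=132055/18446744073709551616, P(S=18)=11319/73786976294838206464, P(S=20)=77/36893488147419103232, P(S=22)=1/73786976294838206464
E[|S_22|] = Σ_m |m|·P(S_22=m) = 76092876540446485269/4611686018427387904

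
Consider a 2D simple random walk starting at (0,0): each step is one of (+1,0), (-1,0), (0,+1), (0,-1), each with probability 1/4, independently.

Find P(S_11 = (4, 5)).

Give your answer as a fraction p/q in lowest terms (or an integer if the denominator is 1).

Let h be the number of horizontal steps (so 11-h are vertical). To end at (4,5) need (h+4)/2 right-steps and ((11-h)+5)/2 up-steps.
Sum over h with 4 ≤ h ≤ 6, h ≡ 0 (mod 2), 11-h ≡ 1 (mod 2):
h=4: C(11,4)·C(4,4)·C(7,6) = 330·1·7 = 2310
h=6: C(11,6)·C(6,5)·C(5,5) = 462·6·1 = 2772
Total favorable: 5082
Total paths: 4^11 = 4194304
P = 5082/4194304 = 2541/2097152

Answer: 2541/2097152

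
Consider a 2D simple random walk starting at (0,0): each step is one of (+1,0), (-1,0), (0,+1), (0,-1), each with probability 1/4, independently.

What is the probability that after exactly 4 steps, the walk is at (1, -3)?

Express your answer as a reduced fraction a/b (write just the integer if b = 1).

Answer: 1/64

Derivation:
Let h be the number of horizontal steps (so 4-h are vertical). To end at (1,-3) need (h+1)/2 right-steps and ((4-h)-3)/2 up-steps.
Sum over h with 1 ≤ h ≤ 1, h ≡ 1 (mod 2), 4-h ≡ 1 (mod 2):
h=1: C(4,1)·C(1,1)·C(3,0) = 4·1·1 = 4
Total favorable: 4
Total paths: 4^4 = 256
P = 4/256 = 1/64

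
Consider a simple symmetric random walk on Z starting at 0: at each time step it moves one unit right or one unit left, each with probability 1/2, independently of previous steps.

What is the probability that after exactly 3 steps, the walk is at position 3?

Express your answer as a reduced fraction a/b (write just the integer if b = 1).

Answer: 1/8

Derivation:
To reach position 3 after 3 steps: need 3 steps of +1 and 0 of -1.
Favorable paths: C(3,3) = 1
Total paths: 2^3 = 8
P = 1/8 = 1/8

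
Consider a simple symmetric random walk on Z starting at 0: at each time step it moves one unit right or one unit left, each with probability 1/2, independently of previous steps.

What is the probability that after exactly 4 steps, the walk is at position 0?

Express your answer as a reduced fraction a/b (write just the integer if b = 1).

To return to 0 after 4 steps: need exactly 2 steps of +1 and 2 of -1.
Favorable paths: C(4,2) = 6
Total paths: 2^4 = 16
P = 6/16 = 3/8

Answer: 3/8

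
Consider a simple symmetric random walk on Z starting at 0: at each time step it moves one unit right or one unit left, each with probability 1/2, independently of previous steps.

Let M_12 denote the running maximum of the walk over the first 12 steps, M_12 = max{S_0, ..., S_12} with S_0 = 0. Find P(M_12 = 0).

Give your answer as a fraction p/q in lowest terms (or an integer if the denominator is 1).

Answer: 231/1024

Derivation:
Let M_12 = max(S_0,...,S_12). Use the reflection principle: for j ≥ 1, #{paths with M_12 ≥ j} = #{S_12 ≥ j} + #{S_12 ≥ j+1}.
P(M_12 ≥ 0) = 1 since S_0 = 0, so #{M_12 ≥ 0} = 4096.
#{M_12 ≥ 1} = #{S_12 ≥ 1} + #{S_12 ≥ 2} = 1586 + 1586 = 3172.
#{M_12 = 0} = 4096 - 3172 = 924.
P(M_12 = 0) = 924/4096 = 231/1024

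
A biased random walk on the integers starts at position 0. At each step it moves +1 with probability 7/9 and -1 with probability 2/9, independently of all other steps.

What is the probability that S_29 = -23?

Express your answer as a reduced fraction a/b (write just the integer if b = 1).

To reach position -23 after 29 steps: need 3 steps of +1 and 26 steps of -1.
Number of such sequences: C(29,3) = 3654
Each has probability (7/9)^3 · (2/9)^26 = 23018340352/4710128697246244834921603689
P = 3654 · 23018340352/4710128697246244834921603689 = 9345446182912/523347633027360537213511521

Answer: 9345446182912/523347633027360537213511521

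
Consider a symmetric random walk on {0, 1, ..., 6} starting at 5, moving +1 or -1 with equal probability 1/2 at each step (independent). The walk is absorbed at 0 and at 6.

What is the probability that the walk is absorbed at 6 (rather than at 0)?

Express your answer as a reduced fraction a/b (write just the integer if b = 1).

Answer: 5/6

Derivation:
Symmetric walk (p = 1/2): the harmonic-function argument gives P(hit 6 before 0 | start at 5) = a/N.
P = 5/6 = 5/6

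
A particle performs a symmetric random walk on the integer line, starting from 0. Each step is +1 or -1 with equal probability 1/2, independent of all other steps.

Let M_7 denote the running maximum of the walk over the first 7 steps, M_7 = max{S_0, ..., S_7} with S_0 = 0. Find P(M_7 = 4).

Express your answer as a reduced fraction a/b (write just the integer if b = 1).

Answer: 7/128

Derivation:
Let M_7 = max(S_0,...,S_7). Use the reflection principle: for j ≥ 1, #{paths with M_7 ≥ j} = #{S_7 ≥ j} + #{S_7 ≥ j+1}.
By reflection, #{M_7 ≥ 4} = #{S_7 ≥ 4} + #{S_7 ≥ 5} = 8 + 8 = 16.
#{M_7 ≥ 5} = #{S_7 ≥ 5} + #{S_7 ≥ 6} = 8 + 1 = 9.
#{M_7 = 4} = 16 - 9 = 7.
P(M_7 = 4) = 7/128 = 7/128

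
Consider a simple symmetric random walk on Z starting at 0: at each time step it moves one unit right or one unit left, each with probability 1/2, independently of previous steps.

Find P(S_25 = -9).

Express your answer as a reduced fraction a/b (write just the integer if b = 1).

Answer: 1081575/33554432

Derivation:
To reach position -9 after 25 steps: need 8 steps of +1 and 17 of -1.
Favorable paths: C(25,8) = 1081575
Total paths: 2^25 = 33554432
P = 1081575/33554432 = 1081575/33554432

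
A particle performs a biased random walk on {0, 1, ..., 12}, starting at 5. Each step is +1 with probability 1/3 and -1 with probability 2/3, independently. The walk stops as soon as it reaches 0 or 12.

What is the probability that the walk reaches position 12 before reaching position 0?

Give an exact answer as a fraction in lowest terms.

Biased walk: p = 1/3, q = 2/3, r = q/p = 2
Gambler's ruin: P(hit 12 before 0 | start at 5) = (1 - r^a)/(1 - r^N)
r^5 = 32; r^12 = 4096
P = (1 - 32) / (1 - 4096) = -31 / -4095 = 31/4095

Answer: 31/4095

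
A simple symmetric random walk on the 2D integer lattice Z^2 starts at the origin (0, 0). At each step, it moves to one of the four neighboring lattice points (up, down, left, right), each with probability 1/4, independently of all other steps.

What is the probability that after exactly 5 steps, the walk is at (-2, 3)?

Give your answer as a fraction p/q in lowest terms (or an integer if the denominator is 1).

Let h be the number of horizontal steps (so 5-h are vertical). To end at (-2,3) need (h-2)/2 right-steps and ((5-h)+3)/2 up-steps.
Sum over h with 2 ≤ h ≤ 2, h ≡ 0 (mod 2), 5-h ≡ 1 (mod 2):
h=2: C(5,2)·C(2,0)·C(3,3) = 10·1·1 = 10
Total favorable: 10
Total paths: 4^5 = 1024
P = 10/1024 = 5/512

Answer: 5/512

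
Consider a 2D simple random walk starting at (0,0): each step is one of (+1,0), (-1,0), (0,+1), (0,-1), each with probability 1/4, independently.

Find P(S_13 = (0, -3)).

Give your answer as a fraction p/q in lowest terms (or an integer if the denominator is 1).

Let h be the number of horizontal steps (so 13-h are vertical). To end at (0,-3) need (h+0)/2 right-steps and ((13-h)-3)/2 up-steps.
Sum over h with 0 ≤ h ≤ 10, h ≡ 0 (mod 2), 13-h ≡ 1 (mod 2):
h=0: C(13,0)·C(0,0)·C(13,5) = 1·1·1287 = 1287
h=2: C(13,2)·C(2,1)·C(11,4) = 78·2·330 = 51480
h=4: C(13,4)·C(4,2)·C(9,3) = 715·6·84 = 360360
h=6: C(13,6)·C(6,3)·C(7,2) = 1716·20·21 = 720720
h=8: C(13,8)·C(8,4)·C(5,1) = 1287·70·5 = 450450
h=10: C(13,10)·C(10,5)·C(3,0) = 286·252·1 = 72072
Total favorable: 1656369
Total paths: 4^13 = 67108864
P = 1656369/67108864 = 1656369/67108864

Answer: 1656369/67108864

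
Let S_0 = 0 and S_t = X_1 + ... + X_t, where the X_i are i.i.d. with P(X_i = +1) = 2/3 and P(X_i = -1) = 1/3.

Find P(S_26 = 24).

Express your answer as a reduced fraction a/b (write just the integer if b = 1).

To reach position 24 after 26 steps: need 25 steps of +1 and 1 step of -1.
Number of such sequences: C(26,25) = 26
Each has probability (2/3)^25 · (1/3)^1 = 33554432/2541865828329
P = 26 · 33554432/2541865828329 = 872415232/2541865828329

Answer: 872415232/2541865828329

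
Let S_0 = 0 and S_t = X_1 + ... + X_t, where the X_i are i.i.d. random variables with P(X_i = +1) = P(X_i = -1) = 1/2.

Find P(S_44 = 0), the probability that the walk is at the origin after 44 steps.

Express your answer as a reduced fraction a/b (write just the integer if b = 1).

Answer: 263012370465/2199023255552

Derivation:
To return to 0 after 44 steps: need exactly 22 steps of +1 and 22 of -1.
Favorable paths: C(44,22) = 2104098963720
Total paths: 2^44 = 17592186044416
P = 2104098963720/17592186044416 = 263012370465/2199023255552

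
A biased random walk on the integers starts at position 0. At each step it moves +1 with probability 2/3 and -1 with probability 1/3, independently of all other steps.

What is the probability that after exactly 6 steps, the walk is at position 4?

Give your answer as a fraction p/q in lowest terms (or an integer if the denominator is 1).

Answer: 64/243

Derivation:
To reach position 4 after 6 steps: need 5 steps of +1 and 1 step of -1.
Number of such sequences: C(6,5) = 6
Each has probability (2/3)^5 · (1/3)^1 = 32/729
P = 6 · 32/729 = 64/243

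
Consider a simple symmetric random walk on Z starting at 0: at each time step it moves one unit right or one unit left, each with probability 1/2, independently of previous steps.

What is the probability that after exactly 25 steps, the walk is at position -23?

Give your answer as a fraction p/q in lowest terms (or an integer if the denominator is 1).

To reach position -23 after 25 steps: need 1 step of +1 and 24 of -1.
Favorable paths: C(25,1) = 25
Total paths: 2^25 = 33554432
P = 25/33554432 = 25/33554432

Answer: 25/33554432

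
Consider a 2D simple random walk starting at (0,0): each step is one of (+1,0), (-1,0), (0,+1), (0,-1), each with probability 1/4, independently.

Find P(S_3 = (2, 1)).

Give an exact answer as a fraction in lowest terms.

Answer: 3/64

Derivation:
Let h be the number of horizontal steps (so 3-h are vertical). To end at (2,1) need (h+2)/2 right-steps and ((3-h)+1)/2 up-steps.
Sum over h with 2 ≤ h ≤ 2, h ≡ 0 (mod 2), 3-h ≡ 1 (mod 2):
h=2: C(3,2)·C(2,2)·C(1,1) = 3·1·1 = 3
Total favorable: 3
Total paths: 4^3 = 64
P = 3/64 = 3/64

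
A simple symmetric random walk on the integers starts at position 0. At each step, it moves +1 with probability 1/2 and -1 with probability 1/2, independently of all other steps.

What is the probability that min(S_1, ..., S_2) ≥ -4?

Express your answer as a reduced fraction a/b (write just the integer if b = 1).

Let f(t,s) = #length-t paths at position s with S_1..S_t all ≥ -4.
f(t,s) = f(t-1,s-1) + f(t-1,s+1) for s ≥ -4; f(t,s) = 0 for s < -4.
t=0: f(0,0)=1
t=1: f(1,-1)=1 f(1,1)=1
t=2: f(2,-2)=1 f(2,0)=2 f(2,2)=1
Σ_s f(2,s) = 4
P = 4/4 = 1

Answer: 1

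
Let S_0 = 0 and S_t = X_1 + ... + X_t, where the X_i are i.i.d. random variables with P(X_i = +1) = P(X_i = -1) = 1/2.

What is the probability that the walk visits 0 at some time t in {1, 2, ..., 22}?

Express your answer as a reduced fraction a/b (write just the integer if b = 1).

Count via complement. Let g(t,s) = #length-t paths at position s with S_1..S_t all ≠ 0.
g(t,s) = g(t-1,s-1) + g(t-1,s+1) for s ≠ 0; g(t,0) = 0.
t=0: g(0,0)=1
t=1: g(1,-1)=1 g(1,1)=1
t=2: g(2,-2)=1 g(2,2)=1
t=3: g(3,-3)=1 g(3,-1)=1 g(3,1)=1 g(3,3)=1
t=4: g(4,-4)=1 g(4,-2)=2 g(4,2)=2 g(4,4)=1
t=5: g(5,-5)=1 g(5,-3)=3 g(5,-1)=2 g(5,1)=2 g(5,3)=3 g(5,5)=1
t=6: g(6,-6)=1 g(6,-4)=4 g(6,-2)=5 g(6,2)=5 g(6,4)=4 g(6,6)=1
t=7: g(7,-7)=1 g(7,-5)=5 g(7,-3)=9 g(7,-1)=5 g(7,1)=5 g(7,3)=9 g(7,5)=5 g(7,7)=1
t=8: g(8,-8)=1 g(8,-6)=6 g(8,-4)=14 g(8,-2)=14 g(8,2)=14 g(8,4)=14 g(8,6)=6 g(8,8)=1
t=9: g(9,-9)=1 g(9,-7)=7 g(9,-5)=20 g(9,-3)=28 g(9,-1)=14 g(9,1)=14 g(9,3)=28 g(9,5)=20 g(9,7)=7 g(9,9)=1
t=10: g(10,-10)=1 g(10,-8)=8 g(10,-6)=27 g(10,-4)=48 g(10,-2)=42 g(10,2)=42 g(10,4)=48 g(10,6)=27 g(10,8)=8 g(10,10)=1
t=11: g(11,-11)=1 g(11,-9)=9 g(11,-7)=35 g(11,-5)=75 g(11,-3)=90 g(11,-1)=42 g(11,1)=42 g(11,3)=90 g(11,5)=75 g(11,7)=35 g(11,9)=9 g(11,11)=1
t=12: g(12,-12)=1 g(12,-10)=10 g(12,-8)=44 g(12,-6)=110 g(12,-4)=165 g(12,-2)=132 g(12,2)=132 g(12,4)=165 g(12,6)=110 g(12,8)=44 g(12,10)=10 g(12,12)=1
t=13: g(13,-13)=1 g(13,-11)=11 g(13,-9)=54 g(13,-7)=154 g(13,-5)=275 g(13,-3)=297 g(13,-1)=132 g(13,1)=132 g(13,3)=297 g(13,5)=275 g(13,7)=154 g(13,9)=54 g(13,11)=11 g(13,13)=1
t=14: g(14,-14)=1 g(14,-12)=12 g(14,-10)=65 g(14,-8)=208 g(14,-6)=429 g(14,-4)=572 g(14,-2)=429 g(14,2)=429 g(14,4)=572 g(14,6)=429 g(14,8)=208 g(14,10)=65 g(14,12)=12 g(14,14)=1
t=15: g(15,-15)=1 g(15,-13)=13 g(15,-11)=77 g(15,-9)=273 g(15,-7)=637 g(15,-5)=1001 g(15,-3)=1001 g(15,-1)=429 g(15,1)=429 g(15,3)=1001 g(15,5)=1001 g(15,7)=637 g(15,9)=273 g(15,11)=77 g(15,13)=13 g(15,15)=1
t=16: g(16,-16)=1 g(16,-14)=14 g(16,-12)=90 g(16,-10)=350 g(16,-8)=910 g(16,-6)=1638 g(16,-4)=2002 g(16,-2)=1430 g(16,2)=1430 g(16,4)=2002 g(16,6)=1638 g(16,8)=910 g(16,10)=350 g(16,12)=90 g(16,14)=14 g(16,16)=1
t=17: g(17,-17)=1 g(17,-15)=15 g(17,-13)=104 g(17,-11)=440 g(17,-9)=1260 g(17,-7)=2548 g(17,-5)=3640 g(17,-3)=3432 g(17,-1)=1430 g(17,1)=1430 g(17,3)=3432 g(17,5)=3640 g(17,7)=2548 g(17,9)=1260 g(17,11)=440 g(17,13)=104 g(17,15)=15 g(17,17)=1
t=18: g(18,-18)=1 g(18,-16)=16 g(18,-14)=119 g(18,-12)=544 g(18,-10)=1700 g(18,-8)=3808 g(18,-6)=6188 g(18,-4)=7072 g(18,-2)=4862 g(18,2)=4862 g(18,4)=7072 g(18,6)=6188 g(18,8)=3808 g(18,10)=1700 g(18,12)=544 g(18,14)=119 g(18,16)=16 g(18,18)=1
t=19: g(19,-19)=1 g(19,-17)=17 g(19,-15)=135 g(19,-13)=663 g(19,-11)=2244 g(19,-9)=5508 g(19,-7)=9996 g(19,-5)=13260 g(19,-3)=11934 g(19,-1)=4862 g(19,1)=4862 g(19,3)=11934 g(19,5)=13260 g(19,7)=9996 g(19,9)=5508 g(19,11)=2244 g(19,13)=663 g(19,15)=135 g(19,17)=17 g(19,19)=1
t=20: g(20,-20)=1 g(20,-18)=18 g(20,-16)=152 g(20,-14)=798 g(20,-12)=2907 g(20,-10)=7752 g(20,-8)=15504 g(20,-6)=23256 g(20,-4)=25194 g(20,-2)=16796 g(20,2)=16796 g(20,4)=25194 g(20,6)=23256 g(20,8)=15504 g(20,10)=7752 g(20,12)=2907 g(20,14)=798 g(20,16)=152 g(20,18)=18 g(20,20)=1
t=21: g(21,-21)=1 g(21,-19)=19 g(21,-17)=170 g(21,-15)=950 g(21,-13)=3705 g(21,-11)=10659 g(21,-9)=23256 g(21,-7)=38760 g(21,-5)=48450 g(21,-3)=41990 g(21,-1)=16796 g(21,1)=16796 g(21,3)=41990 g(21,5)=48450 g(21,7)=38760 g(21,9)=23256 g(21,11)=10659 g(21,13)=3705 g(21,15)=950 g(21,17)=170 g(21,19)=19 g(21,21)=1
t=22: g(22,-22)=1 g(22,-20)=20 g(22,-18)=189 g(22,-16)=1120 g(22,-14)=4655 g(22,-12)=14364 g(22,-10)=33915 g(22,-8)=62016 g(22,-6)=87210 g(22,-4)=90440 g(22,-2)=58786 g(22,2)=58786 g(22,4)=90440 g(22,6)=87210 g(22,8)=62016 g(22,10)=33915 g(22,12)=14364 g(22,14)=4655 g(22,16)=1120 g(22,18)=189 g(22,20)=20 g(22,22)=1
Paths never hitting 0: Σ_s g(22,s) = 705432
Paths hitting 0: 2^22 - 705432 = 3488872
P = 3488872/4194304 = 436109/524288

Answer: 436109/524288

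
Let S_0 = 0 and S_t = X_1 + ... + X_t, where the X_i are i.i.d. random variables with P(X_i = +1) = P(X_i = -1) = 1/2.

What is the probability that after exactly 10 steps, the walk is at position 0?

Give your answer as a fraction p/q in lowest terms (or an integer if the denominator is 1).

Answer: 63/256

Derivation:
To return to 0 after 10 steps: need exactly 5 steps of +1 and 5 of -1.
Favorable paths: C(10,5) = 252
Total paths: 2^10 = 1024
P = 252/1024 = 63/256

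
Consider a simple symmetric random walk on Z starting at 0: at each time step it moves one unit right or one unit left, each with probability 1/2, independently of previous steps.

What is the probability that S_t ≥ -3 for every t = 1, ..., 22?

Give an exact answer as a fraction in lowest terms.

Answer: 156009/262144

Derivation:
Let f(t,s) = #length-t paths at position s with S_1..S_t all ≥ -3.
f(t,s) = f(t-1,s-1) + f(t-1,s+1) for s ≥ -3; f(t,s) = 0 for s < -3.
t=0: f(0,0)=1
t=1: f(1,-1)=1 f(1,1)=1
t=2: f(2,-2)=1 f(2,0)=2 f(2,2)=1
t=3: f(3,-3)=1 f(3,-1)=3 f(3,1)=3 f(3,3)=1
t=4: f(4,-2)=4 f(4,0)=6 f(4,2)=4 f(4,4)=1
t=5: f(5,-3)=4 f(5,-1)=10 f(5,1)=10 f(5,3)=5 f(5,5)=1
t=6: f(6,-2)=14 f(6,0)=20 f(6,2)=15 f(6,4)=6 f(6,6)=1
t=7: f(7,-3)=14 f(7,-1)=34 f(7,1)=35 f(7,3)=21 f(7,5)=7 f(7,7)=1
t=8: f(8,-2)=48 f(8,0)=69 f(8,2)=56 f(8,4)=28 f(8,6)=8 f(8,8)=1
t=9: f(9,-3)=48 f(9,-1)=117 f(9,1)=125 f(9,3)=84 f(9,5)=36 f(9,7)=9 f(9,9)=1
t=10: f(10,-2)=165 f(10,0)=242 f(10,2)=209 f(10,4)=120 f(10,6)=45 f(10,8)=10 f(10,10)=1
t=11: f(11,-3)=165 f(11,-1)=407 f(11,1)=451 f(11,3)=329 f(11,5)=165 f(11,7)=55 f(11,9)=11 f(11,11)=1
t=12: f(12,-2)=572 f(12,0)=858 f(12,2)=780 f(12,4)=494 f(12,6)=220 f(12,8)=66 f(12,10)=12 f(12,12)=1
t=13: f(13,-3)=572 f(13,-1)=1430 f(13,1)=1638 f(13,3)=1274 f(13,5)=714 f(13,7)=286 f(13,9)=78 f(13,11)=13 f(13,13)=1
t=14: f(14,-2)=2002 f(14,0)=3068 f(14,2)=2912 f(14,4)=1988 f(14,6)=1000 f(14,8)=364 f(14,10)=91 f(14,12)=14 f(14,14)=1
t=15: f(15,-3)=2002 f(15,-1)=5070 f(15,1)=5980 f(15,3)=4900 f(15,5)=2988 f(15,7)=1364 f(15,9)=455 f(15,11)=105 f(15,13)=15 f(15,15)=1
t=16: f(16,-2)=7072 f(16,0)=11050 f(16,2)=10880 f(16,4)=7888 f(16,6)=4352 f(16,8)=1819 f(16,10)=560 f(16,12)=120 f(16,14)=16 f(16,16)=1
t=17: f(17,-3)=7072 f(17,-1)=18122 f(17,1)=21930 f(17,3)=18768 f(17,5)=12240 f(17,7)=6171 f(17,9)=2379 f(17,11)=680 f(17,13)=136 f(17,15)=17 f(17,17)=1
t=18: f(18,-2)=25194 f(18,0)=40052 f(18,2)=40698 f(18,4)=31008 f(18,6)=18411 f(18,8)=8550 f(18,10)=3059 f(18,12)=816 f(18,14)=153 f(18,16)=18 f(18,18)=1
t=19: f(19,-3)=25194 f(19,-1)=65246 f(19,1)=80750 f(19,3)=71706 f(19,5)=49419 f(19,7)=26961 f(19,9)=11609 f(19,11)=3875 f(19,13)=969 f(19,15)=171 f(19,17)=19 f(19,19)=1
t=20: f(20,-2)=90440 f(20,0)=145996 f(20,2)=152456 f(20,4)=121125 f(20,6)=76380 f(20,8)=38570 f(20,10)=15484 f(20,12)=4844 f(20,14)=1140 f(20,16)=190 f(20,18)=20 f(20,20)=1
t=21: f(21,-3)=90440 f(21,-1)=236436 f(21,1)=298452 f(21,3)=273581 f(21,5)=197505 f(21,7)=114950 f(21,9)=54054 f(21,11)=20328 f(21,13)=5984 f(21,15)=1330 f(21,17)=210 f(21,19)=21 f(21,21)=1
t=22: f(22,-2)=326876 f(22,0)=534888 f(22,2)=572033 f(22,4)=471086 f(22,6)=312455 f(22,8)=169004 f(22,10)=74382 f(22,12)=26312 f(22,14)=7314 f(22,16)=1540 f(22,18)=231 f(22,20)=22 f(22,22)=1
Σ_s f(22,s) = 2496144
P = 2496144/4194304 = 156009/262144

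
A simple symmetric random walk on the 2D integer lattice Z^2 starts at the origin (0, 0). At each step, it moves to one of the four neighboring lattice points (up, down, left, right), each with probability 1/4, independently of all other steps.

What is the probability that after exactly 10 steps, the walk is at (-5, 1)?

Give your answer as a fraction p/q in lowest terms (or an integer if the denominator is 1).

Let h be the number of horizontal steps (so 10-h are vertical). To end at (-5,1) need (h-5)/2 right-steps and ((10-h)+1)/2 up-steps.
Sum over h with 5 ≤ h ≤ 9, h ≡ 1 (mod 2), 10-h ≡ 1 (mod 2):
h=5: C(10,5)·C(5,0)·C(5,3) = 252·1·10 = 2520
h=7: C(10,7)·C(7,1)·C(3,2) = 120·7·3 = 2520
h=9: C(10,9)·C(9,2)·C(1,1) = 10·36·1 = 360
Total favorable: 5400
Total paths: 4^10 = 1048576
P = 5400/1048576 = 675/131072

Answer: 675/131072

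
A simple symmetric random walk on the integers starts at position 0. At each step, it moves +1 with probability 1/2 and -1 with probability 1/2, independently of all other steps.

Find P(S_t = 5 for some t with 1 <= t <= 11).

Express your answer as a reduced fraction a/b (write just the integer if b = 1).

Answer: 299/2048

Derivation:
Count via complement. Let g(t,s) = #length-t paths at position s with S_1..S_t all ≠ 5.
g(t,s) = g(t-1,s-1) + g(t-1,s+1) for s ≠ 5; g(t,5) = 0.
t=0: g(0,0)=1
t=1: g(1,-1)=1 g(1,1)=1
t=2: g(2,-2)=1 g(2,0)=2 g(2,2)=1
t=3: g(3,-3)=1 g(3,-1)=3 g(3,1)=3 g(3,3)=1
t=4: g(4,-4)=1 g(4,-2)=4 g(4,0)=6 g(4,2)=4 g(4,4)=1
t=5: g(5,-5)=1 g(5,-3)=5 g(5,-1)=10 g(5,1)=10 g(5,3)=5
t=6: g(6,-6)=1 g(6,-4)=6 g(6,-2)=15 g(6,0)=20 g(6,2)=15 g(6,4)=5
t=7: g(7,-7)=1 g(7,-5)=7 g(7,-3)=21 g(7,-1)=35 g(7,1)=35 g(7,3)=20
t=8: g(8,-8)=1 g(8,-6)=8 g(8,-4)=28 g(8,-2)=56 g(8,0)=70 g(8,2)=55 g(8,4)=20
t=9: g(9,-9)=1 g(9,-7)=9 g(9,-5)=36 g(9,-3)=84 g(9,-1)=126 g(9,1)=125 g(9,3)=75
t=10: g(10,-10)=1 g(10,-8)=10 g(10,-6)=45 g(10,-4)=120 g(10,-2)=210 g(10,0)=251 g(10,2)=200 g(10,4)=75
t=11: g(11,-11)=1 g(11,-9)=11 g(11,-7)=55 g(11,-5)=165 g(11,-3)=330 g(11,-1)=461 g(11,1)=451 g(11,3)=275
Paths never hitting 5: Σ_s g(11,s) = 1749
Paths hitting 5: 2^11 - 1749 = 299
P = 299/2048 = 299/2048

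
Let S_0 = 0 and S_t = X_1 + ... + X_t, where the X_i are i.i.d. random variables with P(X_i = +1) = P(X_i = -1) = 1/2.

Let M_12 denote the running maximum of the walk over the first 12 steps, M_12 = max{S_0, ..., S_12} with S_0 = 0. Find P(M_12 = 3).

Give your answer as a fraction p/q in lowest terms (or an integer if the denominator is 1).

Answer: 495/4096

Derivation:
Let M_12 = max(S_0,...,S_12). Use the reflection principle: for j ≥ 1, #{paths with M_12 ≥ j} = #{S_12 ≥ j} + #{S_12 ≥ j+1}.
By reflection, #{M_12 ≥ 3} = #{S_12 ≥ 3} + #{S_12 ≥ 4} = 794 + 794 = 1588.
#{M_12 ≥ 4} = #{S_12 ≥ 4} + #{S_12 ≥ 5} = 794 + 299 = 1093.
#{M_12 = 3} = 1588 - 1093 = 495.
P(M_12 = 3) = 495/4096 = 495/4096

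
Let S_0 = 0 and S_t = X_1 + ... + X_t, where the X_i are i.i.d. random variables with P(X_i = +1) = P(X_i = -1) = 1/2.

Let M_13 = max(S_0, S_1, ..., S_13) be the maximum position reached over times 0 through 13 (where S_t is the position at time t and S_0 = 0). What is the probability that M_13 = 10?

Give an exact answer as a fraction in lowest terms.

Let M_13 = max(S_0,...,S_13). Use the reflection principle: for j ≥ 1, #{paths with M_13 ≥ j} = #{S_13 ≥ j} + #{S_13 ≥ j+1}.
By reflection, #{M_13 ≥ 10} = #{S_13 ≥ 10} + #{S_13 ≥ 11} = 14 + 14 = 28.
#{M_13 ≥ 11} = #{S_13 ≥ 11} + #{S_13 ≥ 12} = 14 + 1 = 15.
#{M_13 = 10} = 28 - 15 = 13.
P(M_13 = 10) = 13/8192 = 13/8192

Answer: 13/8192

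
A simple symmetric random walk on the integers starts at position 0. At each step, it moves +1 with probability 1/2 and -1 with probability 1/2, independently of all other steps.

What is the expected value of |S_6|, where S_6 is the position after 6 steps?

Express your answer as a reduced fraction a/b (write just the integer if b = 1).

S_6 takes values m ≡ 0 (mod 2) with |m| ≤ 6; P(S_6=m) = C(6,(6+m)/2)/2^6.
Total paths: 2^6 = 64
Distribution: P(S=-6)=1/64, P(S=-4)=6/64, P(S=-2)=15/64, P(S=0)=20/64, P(S=2)=15/64, P(S=4)=6/64, P(S=6)=1/64
E[|S_6|] = Σ_m |m|·P(S_6=m) = 120/64 = 15/8

Answer: 15/8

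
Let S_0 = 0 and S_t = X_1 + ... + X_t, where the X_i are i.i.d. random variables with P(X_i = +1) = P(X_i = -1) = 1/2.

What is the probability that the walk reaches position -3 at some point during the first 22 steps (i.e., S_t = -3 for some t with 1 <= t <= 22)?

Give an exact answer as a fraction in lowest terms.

Answer: 548895/1048576

Derivation:
Count via complement. Let g(t,s) = #length-t paths at position s with S_1..S_t all ≠ -3.
g(t,s) = g(t-1,s-1) + g(t-1,s+1) for s ≠ -3; g(t,-3) = 0.
t=0: g(0,0)=1
t=1: g(1,-1)=1 g(1,1)=1
t=2: g(2,-2)=1 g(2,0)=2 g(2,2)=1
t=3: g(3,-1)=3 g(3,1)=3 g(3,3)=1
t=4: g(4,-2)=3 g(4,0)=6 g(4,2)=4 g(4,4)=1
t=5: g(5,-1)=9 g(5,1)=10 g(5,3)=5 g(5,5)=1
t=6: g(6,-2)=9 g(6,0)=19 g(6,2)=15 g(6,4)=6 g(6,6)=1
t=7: g(7,-1)=28 g(7,1)=34 g(7,3)=21 g(7,5)=7 g(7,7)=1
t=8: g(8,-2)=28 g(8,0)=62 g(8,2)=55 g(8,4)=28 g(8,6)=8 g(8,8)=1
t=9: g(9,-1)=90 g(9,1)=117 g(9,3)=83 g(9,5)=36 g(9,7)=9 g(9,9)=1
t=10: g(10,-2)=90 g(10,0)=207 g(10,2)=200 g(10,4)=119 g(10,6)=45 g(10,8)=10 g(10,10)=1
t=11: g(11,-1)=297 g(11,1)=407 g(11,3)=319 g(11,5)=164 g(11,7)=55 g(11,9)=11 g(11,11)=1
t=12: g(12,-2)=297 g(12,0)=704 g(12,2)=726 g(12,4)=483 g(12,6)=219 g(12,8)=66 g(12,10)=12 g(12,12)=1
t=13: g(13,-1)=1001 g(13,1)=1430 g(13,3)=1209 g(13,5)=702 g(13,7)=285 g(13,9)=78 g(13,11)=13 g(13,13)=1
t=14: g(14,-2)=1001 g(14,0)=2431 g(14,2)=2639 g(14,4)=1911 g(14,6)=987 g(14,8)=363 g(14,10)=91 g(14,12)=14 g(14,14)=1
t=15: g(15,-1)=3432 g(15,1)=5070 g(15,3)=4550 g(15,5)=2898 g(15,7)=1350 g(15,9)=454 g(15,11)=105 g(15,13)=15 g(15,15)=1
t=16: g(16,-2)=3432 g(16,0)=8502 g(16,2)=9620 g(16,4)=7448 g(16,6)=4248 g(16,8)=1804 g(16,10)=559 g(16,12)=120 g(16,14)=16 g(16,16)=1
t=17: g(17,-1)=11934 g(17,1)=18122 g(17,3)=17068 g(17,5)=11696 g(17,7)=6052 g(17,9)=2363 g(17,11)=679 g(17,13)=136 g(17,15)=17 g(17,17)=1
t=18: g(18,-2)=11934 g(18,0)=30056 g(18,2)=35190 g(18,4)=28764 g(18,6)=17748 g(18,8)=8415 g(18,10)=3042 g(18,12)=815 g(18,14)=153 g(18,16)=18 g(18,18)=1
t=19: g(19,-1)=41990 g(19,1)=65246 g(19,3)=63954 g(19,5)=46512 g(19,7)=26163 g(19,9)=11457 g(19,11)=3857 g(19,13)=968 g(19,15)=171 g(19,17)=19 g(19,19)=1
t=20: g(20,-2)=41990 g(20,0)=107236 g(20,2)=129200 g(20,4)=110466 g(20,6)=72675 g(20,8)=37620 g(20,10)=15314 g(20,12)=4825 g(20,14)=1139 g(20,16)=190 g(20,18)=20 g(20,20)=1
t=21: g(21,-1)=149226 g(21,1)=236436 g(21,3)=239666 g(21,5)=183141 g(21,7)=110295 g(21,9)=52934 g(21,11)=20139 g(21,13)=5964 g(21,15)=1329 g(21,17)=210 g(21,19)=21 g(21,21)=1
t=22: g(22,-2)=149226 g(22,0)=385662 g(22,2)=476102 g(22,4)=422807 g(22,6)=293436 g(22,8)=163229 g(22,10)=73073 g(22,12)=26103 g(22,14)=7293 g(22,16)=1539 g(22,18)=231 g(22,20)=22 g(22,22)=1
Paths never hitting -3: Σ_s g(22,s) = 1998724
Paths hitting -3: 2^22 - 1998724 = 2195580
P = 2195580/4194304 = 548895/1048576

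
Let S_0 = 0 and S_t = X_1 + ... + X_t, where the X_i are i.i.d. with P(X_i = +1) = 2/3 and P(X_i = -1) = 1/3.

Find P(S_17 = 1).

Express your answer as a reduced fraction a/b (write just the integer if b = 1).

Answer: 12446720/129140163

Derivation:
To reach position 1 after 17 steps: need 9 steps of +1 and 8 steps of -1.
Number of such sequences: C(17,9) = 24310
Each has probability (2/3)^9 · (1/3)^8 = 512/129140163
P = 24310 · 512/129140163 = 12446720/129140163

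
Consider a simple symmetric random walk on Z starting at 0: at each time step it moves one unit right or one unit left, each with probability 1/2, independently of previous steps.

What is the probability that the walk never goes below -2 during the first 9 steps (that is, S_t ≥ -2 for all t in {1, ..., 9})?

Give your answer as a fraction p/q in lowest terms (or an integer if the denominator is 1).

Answer: 21/32

Derivation:
Let f(t,s) = #length-t paths at position s with S_1..S_t all ≥ -2.
f(t,s) = f(t-1,s-1) + f(t-1,s+1) for s ≥ -2; f(t,s) = 0 for s < -2.
t=0: f(0,0)=1
t=1: f(1,-1)=1 f(1,1)=1
t=2: f(2,-2)=1 f(2,0)=2 f(2,2)=1
t=3: f(3,-1)=3 f(3,1)=3 f(3,3)=1
t=4: f(4,-2)=3 f(4,0)=6 f(4,2)=4 f(4,4)=1
t=5: f(5,-1)=9 f(5,1)=10 f(5,3)=5 f(5,5)=1
t=6: f(6,-2)=9 f(6,0)=19 f(6,2)=15 f(6,4)=6 f(6,6)=1
t=7: f(7,-1)=28 f(7,1)=34 f(7,3)=21 f(7,5)=7 f(7,7)=1
t=8: f(8,-2)=28 f(8,0)=62 f(8,2)=55 f(8,4)=28 f(8,6)=8 f(8,8)=1
t=9: f(9,-1)=90 f(9,1)=117 f(9,3)=83 f(9,5)=36 f(9,7)=9 f(9,9)=1
Σ_s f(9,s) = 336
P = 336/512 = 21/32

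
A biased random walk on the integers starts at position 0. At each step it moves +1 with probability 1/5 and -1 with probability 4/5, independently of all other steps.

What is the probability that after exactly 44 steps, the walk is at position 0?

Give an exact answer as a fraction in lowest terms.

To be at 0 after 44 steps: need exactly 22 steps of +1 and 22 of -1.
Number of such sequences: C(44,22) = 2104098963720
Each has probability (1/5)^22 · (4/5)^22 = 17592186044416/5684341886080801486968994140625
P = 2104098963720 · 17592186044416/5684341886080801486968994140625 = 7403140085125030298517504/1136868377216160297393798828125

Answer: 7403140085125030298517504/1136868377216160297393798828125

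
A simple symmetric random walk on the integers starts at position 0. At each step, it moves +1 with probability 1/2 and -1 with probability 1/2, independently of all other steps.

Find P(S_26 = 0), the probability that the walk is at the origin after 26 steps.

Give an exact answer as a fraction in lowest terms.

Answer: 1300075/8388608

Derivation:
To return to 0 after 26 steps: need exactly 13 steps of +1 and 13 of -1.
Favorable paths: C(26,13) = 10400600
Total paths: 2^26 = 67108864
P = 10400600/67108864 = 1300075/8388608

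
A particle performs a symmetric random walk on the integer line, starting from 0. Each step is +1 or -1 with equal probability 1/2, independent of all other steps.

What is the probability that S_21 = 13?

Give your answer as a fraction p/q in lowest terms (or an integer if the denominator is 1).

To reach position 13 after 21 steps: need 17 steps of +1 and 4 of -1.
Favorable paths: C(21,17) = 5985
Total paths: 2^21 = 2097152
P = 5985/2097152 = 5985/2097152

Answer: 5985/2097152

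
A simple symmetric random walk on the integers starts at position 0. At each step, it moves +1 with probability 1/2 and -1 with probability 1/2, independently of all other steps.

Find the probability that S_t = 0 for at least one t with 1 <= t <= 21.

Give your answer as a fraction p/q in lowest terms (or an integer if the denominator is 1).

Count via complement. Let g(t,s) = #length-t paths at position s with S_1..S_t all ≠ 0.
g(t,s) = g(t-1,s-1) + g(t-1,s+1) for s ≠ 0; g(t,0) = 0.
t=0: g(0,0)=1
t=1: g(1,-1)=1 g(1,1)=1
t=2: g(2,-2)=1 g(2,2)=1
t=3: g(3,-3)=1 g(3,-1)=1 g(3,1)=1 g(3,3)=1
t=4: g(4,-4)=1 g(4,-2)=2 g(4,2)=2 g(4,4)=1
t=5: g(5,-5)=1 g(5,-3)=3 g(5,-1)=2 g(5,1)=2 g(5,3)=3 g(5,5)=1
t=6: g(6,-6)=1 g(6,-4)=4 g(6,-2)=5 g(6,2)=5 g(6,4)=4 g(6,6)=1
t=7: g(7,-7)=1 g(7,-5)=5 g(7,-3)=9 g(7,-1)=5 g(7,1)=5 g(7,3)=9 g(7,5)=5 g(7,7)=1
t=8: g(8,-8)=1 g(8,-6)=6 g(8,-4)=14 g(8,-2)=14 g(8,2)=14 g(8,4)=14 g(8,6)=6 g(8,8)=1
t=9: g(9,-9)=1 g(9,-7)=7 g(9,-5)=20 g(9,-3)=28 g(9,-1)=14 g(9,1)=14 g(9,3)=28 g(9,5)=20 g(9,7)=7 g(9,9)=1
t=10: g(10,-10)=1 g(10,-8)=8 g(10,-6)=27 g(10,-4)=48 g(10,-2)=42 g(10,2)=42 g(10,4)=48 g(10,6)=27 g(10,8)=8 g(10,10)=1
t=11: g(11,-11)=1 g(11,-9)=9 g(11,-7)=35 g(11,-5)=75 g(11,-3)=90 g(11,-1)=42 g(11,1)=42 g(11,3)=90 g(11,5)=75 g(11,7)=35 g(11,9)=9 g(11,11)=1
t=12: g(12,-12)=1 g(12,-10)=10 g(12,-8)=44 g(12,-6)=110 g(12,-4)=165 g(12,-2)=132 g(12,2)=132 g(12,4)=165 g(12,6)=110 g(12,8)=44 g(12,10)=10 g(12,12)=1
t=13: g(13,-13)=1 g(13,-11)=11 g(13,-9)=54 g(13,-7)=154 g(13,-5)=275 g(13,-3)=297 g(13,-1)=132 g(13,1)=132 g(13,3)=297 g(13,5)=275 g(13,7)=154 g(13,9)=54 g(13,11)=11 g(13,13)=1
t=14: g(14,-14)=1 g(14,-12)=12 g(14,-10)=65 g(14,-8)=208 g(14,-6)=429 g(14,-4)=572 g(14,-2)=429 g(14,2)=429 g(14,4)=572 g(14,6)=429 g(14,8)=208 g(14,10)=65 g(14,12)=12 g(14,14)=1
t=15: g(15,-15)=1 g(15,-13)=13 g(15,-11)=77 g(15,-9)=273 g(15,-7)=637 g(15,-5)=1001 g(15,-3)=1001 g(15,-1)=429 g(15,1)=429 g(15,3)=1001 g(15,5)=1001 g(15,7)=637 g(15,9)=273 g(15,11)=77 g(15,13)=13 g(15,15)=1
t=16: g(16,-16)=1 g(16,-14)=14 g(16,-12)=90 g(16,-10)=350 g(16,-8)=910 g(16,-6)=1638 g(16,-4)=2002 g(16,-2)=1430 g(16,2)=1430 g(16,4)=2002 g(16,6)=1638 g(16,8)=910 g(16,10)=350 g(16,12)=90 g(16,14)=14 g(16,16)=1
t=17: g(17,-17)=1 g(17,-15)=15 g(17,-13)=104 g(17,-11)=440 g(17,-9)=1260 g(17,-7)=2548 g(17,-5)=3640 g(17,-3)=3432 g(17,-1)=1430 g(17,1)=1430 g(17,3)=3432 g(17,5)=3640 g(17,7)=2548 g(17,9)=1260 g(17,11)=440 g(17,13)=104 g(17,15)=15 g(17,17)=1
t=18: g(18,-18)=1 g(18,-16)=16 g(18,-14)=119 g(18,-12)=544 g(18,-10)=1700 g(18,-8)=3808 g(18,-6)=6188 g(18,-4)=7072 g(18,-2)=4862 g(18,2)=4862 g(18,4)=7072 g(18,6)=6188 g(18,8)=3808 g(18,10)=1700 g(18,12)=544 g(18,14)=119 g(18,16)=16 g(18,18)=1
t=19: g(19,-19)=1 g(19,-17)=17 g(19,-15)=135 g(19,-13)=663 g(19,-11)=2244 g(19,-9)=5508 g(19,-7)=9996 g(19,-5)=13260 g(19,-3)=11934 g(19,-1)=4862 g(19,1)=4862 g(19,3)=11934 g(19,5)=13260 g(19,7)=9996 g(19,9)=5508 g(19,11)=2244 g(19,13)=663 g(19,15)=135 g(19,17)=17 g(19,19)=1
t=20: g(20,-20)=1 g(20,-18)=18 g(20,-16)=152 g(20,-14)=798 g(20,-12)=2907 g(20,-10)=7752 g(20,-8)=15504 g(20,-6)=23256 g(20,-4)=25194 g(20,-2)=16796 g(20,2)=16796 g(20,4)=25194 g(20,6)=23256 g(20,8)=15504 g(20,10)=7752 g(20,12)=2907 g(20,14)=798 g(20,16)=152 g(20,18)=18 g(20,20)=1
t=21: g(21,-21)=1 g(21,-19)=19 g(21,-17)=170 g(21,-15)=950 g(21,-13)=3705 g(21,-11)=10659 g(21,-9)=23256 g(21,-7)=38760 g(21,-5)=48450 g(21,-3)=41990 g(21,-1)=16796 g(21,1)=16796 g(21,3)=41990 g(21,5)=48450 g(21,7)=38760 g(21,9)=23256 g(21,11)=10659 g(21,13)=3705 g(21,15)=950 g(21,17)=170 g(21,19)=19 g(21,21)=1
Paths never hitting 0: Σ_s g(21,s) = 369512
Paths hitting 0: 2^21 - 369512 = 1727640
P = 1727640/2097152 = 215955/262144

Answer: 215955/262144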